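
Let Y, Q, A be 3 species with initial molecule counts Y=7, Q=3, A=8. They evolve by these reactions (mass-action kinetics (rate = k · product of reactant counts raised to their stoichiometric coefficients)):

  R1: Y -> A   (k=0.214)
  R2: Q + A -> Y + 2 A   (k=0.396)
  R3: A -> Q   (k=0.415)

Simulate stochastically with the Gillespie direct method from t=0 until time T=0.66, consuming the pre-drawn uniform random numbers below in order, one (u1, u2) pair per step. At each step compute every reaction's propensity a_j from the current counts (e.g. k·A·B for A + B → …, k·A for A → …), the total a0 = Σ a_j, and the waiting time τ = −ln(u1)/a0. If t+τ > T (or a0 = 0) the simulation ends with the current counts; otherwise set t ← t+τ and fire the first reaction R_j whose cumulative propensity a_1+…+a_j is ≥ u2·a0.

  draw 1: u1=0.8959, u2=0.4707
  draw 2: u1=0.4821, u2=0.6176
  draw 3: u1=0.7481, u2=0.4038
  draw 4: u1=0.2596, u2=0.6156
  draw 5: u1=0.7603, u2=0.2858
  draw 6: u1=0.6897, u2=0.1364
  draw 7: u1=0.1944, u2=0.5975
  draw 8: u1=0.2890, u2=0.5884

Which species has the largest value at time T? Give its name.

t=0.000: Y=7 Q=3 A=8
Draw 1: a1=1.498, a2=9.504, a3=3.320, a0=14.322; τ=−ln(0.8959)/14.322=0.008 → t=0.008; u2·a0=0.4707·14.322=6.741; a1=1.498 < 6.741 ≤ a1+a2=11.002 → R2 fires; Y=8 Q=2 A=9
Draw 2: a1=1.712, a2=7.128, a3=3.735, a0=12.575; τ=−ln(0.4821)/12.575=0.058 → t=0.066; u2·a0=0.6176·12.575=7.766; a1=1.712 < 7.766 ≤ a1+a2=8.840 → R2 fires; Y=9 Q=1 A=10
Draw 3: a1=1.926, a2=3.960, a3=4.150, a0=10.036; τ=−ln(0.7481)/10.036=0.029 → t=0.095; u2·a0=0.4038·10.036=4.053; a1=1.926 < 4.053 ≤ a1+a2=5.886 → R2 fires; Y=10 Q=0 A=11
Draw 4: a1=2.140, a2=0.000, a3=4.565, a0=6.705; τ=−ln(0.2596)/6.705=0.201 → t=0.296; u2·a0=0.6156·6.705=4.128; a1+a2=2.140 < 4.128 ≤ a1+…+a3=6.705 → R3 fires; Y=10 Q=1 A=10
Draw 5: a1=2.140, a2=3.960, a3=4.150, a0=10.250; τ=−ln(0.7603)/10.250=0.027 → t=0.322; u2·a0=0.2858·10.250=2.929; a1=2.140 < 2.929 ≤ a1+a2=6.100 → R2 fires; Y=11 Q=0 A=11
Draw 6: a1=2.354, a2=0.000, a3=4.565, a0=6.919; τ=−ln(0.6897)/6.919=0.054 → t=0.376; u2·a0=0.1364·6.919=0.944 ≤ a1=2.354 → R1 fires; Y=10 Q=0 A=12
Draw 7: a1=2.140, a2=0.000, a3=4.980, a0=7.120; τ=−ln(0.1944)/7.120=0.230 → t=0.606; u2·a0=0.5975·7.120=4.254; a1+a2=2.140 < 4.254 ≤ a1+…+a3=7.120 → R3 fires; Y=10 Q=1 A=11
Draw 8: a1=2.140, a2=4.356, a3=4.565, a0=11.061; τ=−ln(0.2890)/11.061=0.112 → t=0.718 > T=0.66: stop.
At T=0.66: Y=10 Q=1 A=11; the largest is A.

Dominant species at T: A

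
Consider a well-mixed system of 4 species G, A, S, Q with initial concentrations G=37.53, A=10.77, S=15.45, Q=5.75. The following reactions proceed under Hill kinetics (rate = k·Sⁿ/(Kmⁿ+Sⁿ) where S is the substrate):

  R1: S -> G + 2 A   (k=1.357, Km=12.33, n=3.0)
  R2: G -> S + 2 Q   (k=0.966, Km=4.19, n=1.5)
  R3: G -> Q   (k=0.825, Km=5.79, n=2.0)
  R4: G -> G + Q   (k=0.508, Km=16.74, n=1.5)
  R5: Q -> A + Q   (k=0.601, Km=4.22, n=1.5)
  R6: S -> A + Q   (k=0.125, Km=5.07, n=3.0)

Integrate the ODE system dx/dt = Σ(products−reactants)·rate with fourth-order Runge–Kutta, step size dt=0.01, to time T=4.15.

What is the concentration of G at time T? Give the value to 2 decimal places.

G at T = 34.03

RK4 with dt=0.01: 415 steps to T=4.15. Trajectory (selected grid times):
t=0.00: G=37.53 A=10.77 S=15.45 Q=5.75
t=0.46: G=37.14 A=11.83 S=15.41 Q=7.21
t=0.92: G=36.76 A=12.91 S=15.37 Q=8.67
t=1.38: G=36.37 A=14.00 S=15.33 Q=10.13
t=1.84: G=35.98 A=15.10 S=15.29 Q=11.59
t=2.31: G=35.59 A=16.23 S=15.25 Q=13.08
t=2.77: G=35.20 A=17.34 S=15.22 Q=14.54
t=3.23: G=34.81 A=18.45 S=15.18 Q=15.99
t=3.69: G=34.42 A=19.56 S=15.15 Q=17.44
t=4.15: G=34.03 A=20.67 S=15.11 Q=18.89
Read off G at T=4.15: 34.03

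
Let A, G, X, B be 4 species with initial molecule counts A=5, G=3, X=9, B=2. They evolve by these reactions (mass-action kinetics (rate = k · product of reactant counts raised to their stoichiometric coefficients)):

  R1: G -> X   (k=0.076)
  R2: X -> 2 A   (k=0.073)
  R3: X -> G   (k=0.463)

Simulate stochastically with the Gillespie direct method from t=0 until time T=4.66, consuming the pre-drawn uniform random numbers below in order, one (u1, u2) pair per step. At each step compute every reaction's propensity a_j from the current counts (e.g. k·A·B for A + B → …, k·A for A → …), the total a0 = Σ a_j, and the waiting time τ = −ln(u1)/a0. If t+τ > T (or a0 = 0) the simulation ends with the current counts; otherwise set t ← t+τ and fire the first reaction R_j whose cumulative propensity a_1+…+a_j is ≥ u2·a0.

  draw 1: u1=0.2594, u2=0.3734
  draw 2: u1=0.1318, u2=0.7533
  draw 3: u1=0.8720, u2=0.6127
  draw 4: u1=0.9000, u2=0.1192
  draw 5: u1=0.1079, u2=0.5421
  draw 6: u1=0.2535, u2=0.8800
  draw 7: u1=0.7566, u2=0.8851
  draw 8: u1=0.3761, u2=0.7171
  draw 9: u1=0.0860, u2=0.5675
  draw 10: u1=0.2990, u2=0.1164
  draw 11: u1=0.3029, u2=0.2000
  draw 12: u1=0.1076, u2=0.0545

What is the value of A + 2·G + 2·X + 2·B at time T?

Check how each reaction changes W = A + 2·G + 2·X + 2·B (weight of products minus weight of reactants):
R1: G -> X: (2·1) − (2·1) = 2 − 2 = 0
R2: X -> 2 A: (1·2) − (2·1) = 2 − 2 = 0
R3: X -> G: (2·1) − (2·1) = 2 − 2 = 0
Every reaction leaves W unchanged, so W is conserved and no simulation is needed: W(T) = W(0) = 5 + 2·3 + 2·9 + 2·2 = 33

Value at T = 33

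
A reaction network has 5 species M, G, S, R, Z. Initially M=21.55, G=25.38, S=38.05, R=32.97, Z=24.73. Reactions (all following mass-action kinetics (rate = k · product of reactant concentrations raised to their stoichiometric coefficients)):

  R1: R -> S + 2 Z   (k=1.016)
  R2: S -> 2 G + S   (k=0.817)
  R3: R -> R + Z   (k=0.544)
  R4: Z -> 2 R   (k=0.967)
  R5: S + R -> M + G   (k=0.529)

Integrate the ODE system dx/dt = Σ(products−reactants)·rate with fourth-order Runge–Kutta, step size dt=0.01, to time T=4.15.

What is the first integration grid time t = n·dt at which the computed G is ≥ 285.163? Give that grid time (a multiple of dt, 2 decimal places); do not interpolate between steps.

Threshold first reached at t = 3.53

RK4 with dt=0.01: 415 steps to T=4.15. Trajectory (selected grid times):
t=0.00: M=21.55 G=25.38 S=38.05 R=32.97 Z=24.73
t=0.46: M=61.20 G=73.54 S=3.94 R=11.54 Z=26.89
t=0.92: M=70.62 G=84.85 S=1.96 R=20.62 Z=32.79
t=1.38: M=82.67 G=98.35 S=1.92 R=31.11 Z=45.96
t=1.84: M=100.29 G=117.42 S=1.92 R=45.11 Z=66.03
t=2.31: M=126.42 G=145.02 S=1.92 R=65.60 Z=95.91
t=2.77: M=163.44 G=183.49 S=1.92 R=94.57 Z=138.25
t=3.23: M=216.81 G=238.30 S=1.92 R=136.34 Z=199.31
t=3.52: M=261.99 G=284.39 S=1.92 R=171.71 Z=251.00
t=3.53: M=263.74 G=286.17 S=1.92 R=173.08 Z=253.01
t=3.69: M=293.75 G=316.68 S=1.92 R=196.56 Z=287.33
t=4.15: M=404.66 G=429.03 S=1.92 R=283.37 Z=414.23
G(3.52)=284.388 < 285.163 but G(3.53)=286.171 ≥ 285.163, so the first grid time is t=3.53.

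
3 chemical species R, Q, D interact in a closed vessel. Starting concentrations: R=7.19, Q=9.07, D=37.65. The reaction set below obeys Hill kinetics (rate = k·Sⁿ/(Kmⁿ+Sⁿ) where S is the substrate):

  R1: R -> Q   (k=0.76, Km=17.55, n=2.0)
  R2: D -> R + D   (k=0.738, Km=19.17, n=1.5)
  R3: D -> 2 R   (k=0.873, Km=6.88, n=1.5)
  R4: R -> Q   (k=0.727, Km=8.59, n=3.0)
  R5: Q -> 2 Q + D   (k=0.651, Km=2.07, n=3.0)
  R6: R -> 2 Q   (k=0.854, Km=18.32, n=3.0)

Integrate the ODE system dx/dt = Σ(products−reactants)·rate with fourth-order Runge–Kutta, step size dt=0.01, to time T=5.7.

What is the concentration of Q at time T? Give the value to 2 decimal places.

Q at T = 18.67

RK4 with dt=0.01: 570 steps to T=5.7. Trajectory (selected grid times):
t=0.00: R=7.19 Q=9.07 D=37.65
t=0.63: R=8.24 Q=9.82 D=37.55
t=1.27: R=9.24 Q=10.68 D=37.44
t=1.90: R=10.14 Q=11.61 D=37.34
t=2.53: R=10.99 Q=12.61 D=37.24
t=3.17: R=11.79 Q=13.71 D=37.13
t=3.80: R=12.54 Q=14.86 D=37.03
t=4.43: R=13.23 Q=16.07 D=36.93
t=5.07: R=13.90 Q=17.35 D=36.83
t=5.70: R=14.52 Q=18.67 D=36.73
Read off Q at T=5.7: 18.67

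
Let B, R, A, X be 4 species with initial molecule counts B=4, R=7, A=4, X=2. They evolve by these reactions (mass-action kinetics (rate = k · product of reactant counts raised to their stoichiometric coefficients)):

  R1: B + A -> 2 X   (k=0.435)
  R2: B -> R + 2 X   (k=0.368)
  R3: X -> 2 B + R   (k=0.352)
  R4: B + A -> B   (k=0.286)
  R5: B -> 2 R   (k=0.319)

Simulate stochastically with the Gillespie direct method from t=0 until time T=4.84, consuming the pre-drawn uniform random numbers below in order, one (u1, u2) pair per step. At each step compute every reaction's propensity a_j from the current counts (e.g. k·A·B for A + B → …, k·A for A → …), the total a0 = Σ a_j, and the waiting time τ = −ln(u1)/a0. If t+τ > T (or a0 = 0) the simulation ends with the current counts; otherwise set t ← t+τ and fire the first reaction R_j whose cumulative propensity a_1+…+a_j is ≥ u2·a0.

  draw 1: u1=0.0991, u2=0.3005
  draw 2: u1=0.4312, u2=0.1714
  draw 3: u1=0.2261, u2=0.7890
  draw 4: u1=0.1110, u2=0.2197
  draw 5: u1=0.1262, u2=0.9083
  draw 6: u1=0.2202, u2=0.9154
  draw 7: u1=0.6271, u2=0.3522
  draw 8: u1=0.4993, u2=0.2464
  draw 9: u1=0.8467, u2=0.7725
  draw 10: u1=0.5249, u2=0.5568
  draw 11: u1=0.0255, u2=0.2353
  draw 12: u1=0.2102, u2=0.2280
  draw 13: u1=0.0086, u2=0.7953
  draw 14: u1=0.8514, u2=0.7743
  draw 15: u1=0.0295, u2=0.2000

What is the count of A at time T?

A at T = 0

t=0.000: B=4 R=7 A=4 X=2
Draw 1: a1=6.960, a2=1.472, a3=0.704, a4=4.576, a5=1.276, a0=14.988; τ=−ln(0.0991)/14.988=0.154 → t=0.154; u2·a0=0.3005·14.988=4.504 ≤ a1=6.960 → R1 fires; B=3 R=7 A=3 X=4
Draw 2: a1=3.915, a2=1.104, a3=1.408, a4=2.574, a5=0.957, a0=9.958; τ=−ln(0.4312)/9.958=0.084 → t=0.239; u2·a0=0.1714·9.958=1.707 ≤ a1=3.915 → R1 fires; B=2 R=7 A=2 X=6
Draw 3: a1=1.740, a2=0.736, a3=2.112, a4=1.144, a5=0.638, a0=6.370; τ=−ln(0.2261)/6.370=0.233 → t=0.472; u2·a0=0.7890·6.370=5.026; a1+…+a3=4.588 < 5.026 ≤ a1+…+a4=5.732 → R4 fires; B=2 R=7 A=1 X=6
Draw 4: a1=0.870, a2=0.736, a3=2.112, a4=0.572, a5=0.638, a0=4.928; τ=−ln(0.1110)/4.928=0.446 → t=0.918; u2·a0=0.2197·4.928=1.083; a1=0.870 < 1.083 ≤ a1+a2=1.606 → R2 fires; B=1 R=8 A=1 X=8
Draw 5: a1=0.435, a2=0.368, a3=2.816, a4=0.286, a5=0.319, a0=4.224; τ=−ln(0.1262)/4.224=0.490 → t=1.408; u2·a0=0.9083·4.224=3.837; a1+…+a3=3.619 < 3.837 ≤ a1+…+a4=3.905 → R4 fires; B=1 R=8 A=0 X=8
Draw 6: a1=0.000, a2=0.368, a3=2.816, a4=0.000, a5=0.319, a0=3.503; τ=−ln(0.2202)/3.503=0.432 → t=1.840; u2·a0=0.9154·3.503=3.207; a1+…+a4=3.184 < 3.207 ≤ a1+…+a5=3.503 → R5 fires; B=0 R=10 A=0 X=8
Draw 7: a1=0.000, a2=0.000, a3=2.816, a4=0.000, a5=0.000, a0=2.816; τ=−ln(0.6271)/2.816=0.166 → t=2.006; u2·a0=0.3522·2.816=0.992; a1+a2=0.000 < 0.992 ≤ a1+…+a3=2.816 → R3 fires; B=2 R=11 A=0 X=7
Draw 8: a1=0.000, a2=0.736, a3=2.464, a4=0.000, a5=0.638, a0=3.838; τ=−ln(0.4993)/3.838=0.181 → t=2.187; u2·a0=0.2464·3.838=0.946; a1+a2=0.736 < 0.946 ≤ a1+…+a3=3.200 → R3 fires; B=4 R=12 A=0 X=6
Draw 9: a1=0.000, a2=1.472, a3=2.112, a4=0.000, a5=1.276, a0=4.860; τ=−ln(0.8467)/4.860=0.034 → t=2.221; u2·a0=0.7725·4.860=3.754; a1+…+a4=3.584 < 3.754 ≤ a1+…+a5=4.860 → R5 fires; B=3 R=14 A=0 X=6
Draw 10: a1=0.000, a2=1.104, a3=2.112, a4=0.000, a5=0.957, a0=4.173; τ=−ln(0.5249)/4.173=0.154 → t=2.376; u2·a0=0.5568·4.173=2.324; a1+a2=1.104 < 2.324 ≤ a1+…+a3=3.216 → R3 fires; B=5 R=15 A=0 X=5
Draw 11: a1=0.000, a2=1.840, a3=1.760, a4=0.000, a5=1.595, a0=5.195; τ=−ln(0.0255)/5.195=0.706 → t=3.082; u2·a0=0.2353·5.195=1.222; a1=0.000 < 1.222 ≤ a1+a2=1.840 → R2 fires; B=4 R=16 A=0 X=7
Draw 12: a1=0.000, a2=1.472, a3=2.464, a4=0.000, a5=1.276, a0=5.212; τ=−ln(0.2102)/5.212=0.299 → t=3.381; u2·a0=0.2280·5.212=1.188; a1=0.000 < 1.188 ≤ a1+a2=1.472 → R2 fires; B=3 R=17 A=0 X=9
Draw 13: a1=0.000, a2=1.104, a3=3.168, a4=0.000, a5=0.957, a0=5.229; τ=−ln(0.0086)/5.229=0.910 → t=4.291; u2·a0=0.7953·5.229=4.159; a1+a2=1.104 < 4.159 ≤ a1+…+a3=4.272 → R3 fires; B=5 R=18 A=0 X=8
Draw 14: a1=0.000, a2=1.840, a3=2.816, a4=0.000, a5=1.595, a0=6.251; τ=−ln(0.8514)/6.251=0.026 → t=4.316; u2·a0=0.7743·6.251=4.840; a1+…+a4=4.656 < 4.840 ≤ a1+…+a5=6.251 → R5 fires; B=4 R=20 A=0 X=8
Draw 15: a1=0.000, a2=1.472, a3=2.816, a4=0.000, a5=1.276, a0=5.564; τ=−ln(0.0295)/5.564=0.633 → t=4.950 > T=4.84: stop.
Read off A at T=4.84: 0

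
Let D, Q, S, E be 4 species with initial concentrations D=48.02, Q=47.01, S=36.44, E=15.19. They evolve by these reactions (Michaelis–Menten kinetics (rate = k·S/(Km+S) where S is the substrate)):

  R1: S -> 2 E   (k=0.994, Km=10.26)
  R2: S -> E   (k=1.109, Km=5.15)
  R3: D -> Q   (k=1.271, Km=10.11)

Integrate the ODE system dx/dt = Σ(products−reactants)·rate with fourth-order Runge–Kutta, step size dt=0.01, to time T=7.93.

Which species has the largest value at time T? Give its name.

RK4 with dt=0.01: 793 steps to T=7.93. Trajectory (selected grid times):
t=0.00: D=48.02 Q=47.01 S=36.44 E=15.19
t=0.88: D=47.10 Q=47.93 S=34.91 E=17.40
t=1.76: D=46.18 Q=48.85 S=33.39 E=19.59
t=2.64: D=45.26 Q=49.77 S=31.88 E=21.77
t=3.52: D=44.35 Q=50.68 S=30.38 E=23.92
t=4.41: D=43.43 Q=51.60 S=28.89 E=26.08
t=5.29: D=42.53 Q=52.50 S=27.42 E=28.18
t=6.17: D=41.62 Q=53.41 S=25.97 E=30.27
t=7.05: D=40.73 Q=54.30 S=24.54 E=32.32
t=7.93: D=39.83 Q=55.20 S=23.12 E=34.35
At T=7.93: D=39.83 Q=55.20 S=23.12 E=34.35; the largest is Q.

Dominant species at T: Q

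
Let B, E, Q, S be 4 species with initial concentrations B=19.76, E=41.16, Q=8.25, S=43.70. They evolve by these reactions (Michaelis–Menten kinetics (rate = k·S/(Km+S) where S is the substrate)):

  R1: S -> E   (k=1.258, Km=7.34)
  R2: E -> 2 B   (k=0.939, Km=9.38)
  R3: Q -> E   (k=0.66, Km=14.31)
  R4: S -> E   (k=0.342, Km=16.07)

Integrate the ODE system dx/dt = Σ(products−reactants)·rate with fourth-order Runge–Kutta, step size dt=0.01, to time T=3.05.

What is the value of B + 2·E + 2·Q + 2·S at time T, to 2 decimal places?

Check how each reaction changes W = B + 2·E + 2·Q + 2·S (weight of products minus weight of reactants):
R1: S -> E: (2·1) − (2·1) = 2 − 2 = 0
R2: E -> 2 B: (1·2) − (2·1) = 2 − 2 = 0
R3: Q -> E: (2·1) − (2·1) = 2 − 2 = 0
R4: S -> E: (2·1) − (2·1) = 2 − 2 = 0
Every reaction leaves W unchanged, so W is conserved and no simulation is needed: W(T) = W(0) = 19.76 + 2·41.16 + 2·8.25 + 2·43.70 = 205.98

Value at T = 205.98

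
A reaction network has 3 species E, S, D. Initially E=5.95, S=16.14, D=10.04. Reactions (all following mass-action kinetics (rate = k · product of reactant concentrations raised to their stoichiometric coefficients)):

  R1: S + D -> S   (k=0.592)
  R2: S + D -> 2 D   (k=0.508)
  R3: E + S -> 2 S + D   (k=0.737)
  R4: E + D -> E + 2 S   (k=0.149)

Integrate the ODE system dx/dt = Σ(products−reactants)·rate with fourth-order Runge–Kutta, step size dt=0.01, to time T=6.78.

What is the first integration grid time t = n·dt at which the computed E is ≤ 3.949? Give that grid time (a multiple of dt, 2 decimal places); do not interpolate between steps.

Threshold first reached at t = 0.04

RK4 with dt=0.01: 678 steps to T=6.78. Trajectory (selected grid times):
t=0.00: E=5.95 S=16.14 D=10.04
t=0.03: E=4.17 S=15.79 D=11.15
t=0.04: E=3.72 S=15.48 D=11.39
t=0.75: E=0.30 S=0.65 D=10.55
t=1.51: E=0.25 S=0.17 D=10.08
t=2.26: E=0.23 S=0.15 D=9.74
t=3.01: E=0.22 S=0.13 D=9.43
t=3.77: E=0.20 S=0.12 D=9.15
t=4.52: E=0.19 S=0.12 D=8.90
t=5.27: E=0.18 S=0.11 D=8.67
t=6.03: E=0.17 S=0.10 D=8.45
t=6.78: E=0.16 S=0.10 D=8.26
E(0.03)=4.173 > 3.949 but E(0.04)=3.718 ≤ 3.949, so the first grid time is t=0.04.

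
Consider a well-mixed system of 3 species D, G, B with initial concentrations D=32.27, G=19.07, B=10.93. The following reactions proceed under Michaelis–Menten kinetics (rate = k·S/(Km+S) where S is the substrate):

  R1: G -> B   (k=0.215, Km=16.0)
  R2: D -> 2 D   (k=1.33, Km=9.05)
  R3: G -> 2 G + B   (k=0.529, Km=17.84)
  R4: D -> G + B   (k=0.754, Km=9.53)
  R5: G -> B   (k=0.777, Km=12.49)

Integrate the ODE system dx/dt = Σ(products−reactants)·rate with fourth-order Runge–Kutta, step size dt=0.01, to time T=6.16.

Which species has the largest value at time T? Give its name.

RK4 with dt=0.01: 616 steps to T=6.16. Trajectory (selected grid times):
t=0.00: D=32.27 G=19.07 B=10.93
t=0.68: D=32.58 G=19.25 B=11.91
t=1.37: D=32.90 G=19.44 B=12.91
t=2.05: D=33.21 G=19.62 B=13.90
t=2.74: D=33.53 G=19.81 B=14.91
t=3.42: D=33.84 G=19.99 B=15.90
t=4.11: D=34.16 G=20.18 B=16.91
t=4.79: D=34.47 G=20.36 B=17.92
t=5.48: D=34.79 G=20.55 B=18.94
t=6.16: D=35.11 G=20.73 B=19.94
At T=6.16: D=35.11 G=20.73 B=19.94; the largest is D.

Dominant species at T: D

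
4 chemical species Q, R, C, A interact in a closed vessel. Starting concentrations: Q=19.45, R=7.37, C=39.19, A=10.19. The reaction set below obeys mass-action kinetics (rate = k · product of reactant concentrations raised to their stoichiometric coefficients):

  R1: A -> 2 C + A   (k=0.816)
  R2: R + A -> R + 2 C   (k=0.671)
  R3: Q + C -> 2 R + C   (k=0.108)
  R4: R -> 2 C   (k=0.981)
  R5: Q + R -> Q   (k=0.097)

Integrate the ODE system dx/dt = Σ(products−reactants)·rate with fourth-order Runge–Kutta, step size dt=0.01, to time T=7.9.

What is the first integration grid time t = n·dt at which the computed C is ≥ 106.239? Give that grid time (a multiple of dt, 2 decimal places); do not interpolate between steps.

Threshold first reached at t = 0.98

RK4 with dt=0.01: 790 steps to T=7.9. Trajectory (selected grid times):
t=0.00: Q=19.45 R=7.37 C=39.19 A=10.19
t=0.88: Q=0.01 R=19.49 C=102.70 A=0.00
t=0.97: Q=0.00 R=17.86 C=106.00 A=0.00
t=0.98: Q=0.00 R=17.68 C=106.35 A=0.00
t=1.76: Q=0.00 R=8.23 C=125.27 A=0.00
t=2.63: Q=0.00 R=3.51 C=134.72 A=0.00
t=3.51: Q=0.00 R=1.48 C=138.77 A=0.00
t=4.39: Q=0.00 R=0.62 C=140.48 A=0.00
t=5.27: Q=0.00 R=0.26 C=141.20 A=0.00
t=6.14: Q=0.00 R=0.11 C=141.50 A=0.00
t=7.02: Q=0.00 R=0.05 C=141.63 A=0.00
t=7.90: Q=0.00 R=0.02 C=141.69 A=0.00
C(0.97)=106.000 < 106.239 but C(0.98)=106.348 ≥ 106.239, so the first grid time is t=0.98.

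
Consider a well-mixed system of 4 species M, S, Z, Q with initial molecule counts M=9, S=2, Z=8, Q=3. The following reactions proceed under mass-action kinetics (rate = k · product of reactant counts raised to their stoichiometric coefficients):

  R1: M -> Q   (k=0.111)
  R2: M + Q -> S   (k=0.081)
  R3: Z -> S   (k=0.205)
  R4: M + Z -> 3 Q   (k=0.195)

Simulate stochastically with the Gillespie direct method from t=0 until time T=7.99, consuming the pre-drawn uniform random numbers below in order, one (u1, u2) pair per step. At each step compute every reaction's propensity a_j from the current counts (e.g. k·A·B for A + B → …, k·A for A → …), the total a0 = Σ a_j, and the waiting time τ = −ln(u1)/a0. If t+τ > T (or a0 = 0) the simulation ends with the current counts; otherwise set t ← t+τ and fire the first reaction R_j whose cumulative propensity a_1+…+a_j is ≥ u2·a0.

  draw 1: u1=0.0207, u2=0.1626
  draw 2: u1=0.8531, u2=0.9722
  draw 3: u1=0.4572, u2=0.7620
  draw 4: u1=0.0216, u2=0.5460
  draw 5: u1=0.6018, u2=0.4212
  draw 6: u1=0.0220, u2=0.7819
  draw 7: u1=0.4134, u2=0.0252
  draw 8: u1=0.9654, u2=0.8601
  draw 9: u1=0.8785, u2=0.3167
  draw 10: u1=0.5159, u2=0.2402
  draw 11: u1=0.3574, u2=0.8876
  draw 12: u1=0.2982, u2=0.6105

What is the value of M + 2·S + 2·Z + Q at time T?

Value at T = 32

Check how each reaction changes W = M + 2·S + 2·Z + Q (weight of products minus weight of reactants):
R1: M -> Q: (1·1) − (1·1) = 1 − 1 = 0
R2: M + Q -> S: (2·1) − (1·1 + 1·1) = 2 − 2 = 0
R3: Z -> S: (2·1) − (2·1) = 2 − 2 = 0
R4: M + Z -> 3 Q: (1·3) − (1·1 + 2·1) = 3 − 3 = 0
Every reaction leaves W unchanged, so W is conserved and no simulation is needed: W(T) = W(0) = 9 + 2·2 + 2·8 + 3 = 32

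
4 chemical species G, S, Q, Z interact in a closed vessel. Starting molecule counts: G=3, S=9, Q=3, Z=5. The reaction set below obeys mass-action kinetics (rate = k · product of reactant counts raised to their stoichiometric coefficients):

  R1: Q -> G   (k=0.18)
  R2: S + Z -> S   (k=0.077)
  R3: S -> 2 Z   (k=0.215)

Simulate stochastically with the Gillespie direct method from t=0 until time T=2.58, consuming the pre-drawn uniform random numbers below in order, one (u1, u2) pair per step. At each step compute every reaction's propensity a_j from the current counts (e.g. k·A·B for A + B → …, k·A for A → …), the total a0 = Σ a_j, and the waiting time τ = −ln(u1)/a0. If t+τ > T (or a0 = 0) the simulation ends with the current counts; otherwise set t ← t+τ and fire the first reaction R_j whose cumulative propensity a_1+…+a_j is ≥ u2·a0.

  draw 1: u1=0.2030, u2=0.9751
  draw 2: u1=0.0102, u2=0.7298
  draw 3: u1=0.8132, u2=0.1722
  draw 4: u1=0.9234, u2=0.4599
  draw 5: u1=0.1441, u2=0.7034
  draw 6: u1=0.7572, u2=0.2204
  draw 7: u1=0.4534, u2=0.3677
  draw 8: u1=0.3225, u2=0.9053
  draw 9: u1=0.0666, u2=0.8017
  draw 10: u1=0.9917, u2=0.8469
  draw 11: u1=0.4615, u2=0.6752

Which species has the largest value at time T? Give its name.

t=0.000: G=3 S=9 Q=3 Z=5
Draw 1: a1=0.540, a2=3.465, a3=1.935, a0=5.940; τ=−ln(0.2030)/5.940=0.268 → t=0.268; u2·a0=0.9751·5.940=5.792; a1+a2=4.005 < 5.792 ≤ a1+…+a3=5.940 → R3 fires; G=3 S=8 Q=3 Z=7
Draw 2: a1=0.540, a2=4.312, a3=1.720, a0=6.572; τ=−ln(0.0102)/6.572=0.698 → t=0.966; u2·a0=0.7298·6.572=4.796; a1=0.540 < 4.796 ≤ a1+a2=4.852 → R2 fires; G=3 S=8 Q=3 Z=6
Draw 3: a1=0.540, a2=3.696, a3=1.720, a0=5.956; τ=−ln(0.8132)/5.956=0.035 → t=1.001; u2·a0=0.1722·5.956=1.026; a1=0.540 < 1.026 ≤ a1+a2=4.236 → R2 fires; G=3 S=8 Q=3 Z=5
Draw 4: a1=0.540, a2=3.080, a3=1.720, a0=5.340; τ=−ln(0.9234)/5.340=0.015 → t=1.016; u2·a0=0.4599·5.340=2.456; a1=0.540 < 2.456 ≤ a1+a2=3.620 → R2 fires; G=3 S=8 Q=3 Z=4
Draw 5: a1=0.540, a2=2.464, a3=1.720, a0=4.724; τ=−ln(0.1441)/4.724=0.410 → t=1.426; u2·a0=0.7034·4.724=3.323; a1+a2=3.004 < 3.323 ≤ a1+…+a3=4.724 → R3 fires; G=3 S=7 Q=3 Z=6
Draw 6: a1=0.540, a2=3.234, a3=1.505, a0=5.279; τ=−ln(0.7572)/5.279=0.053 → t=1.479; u2·a0=0.2204·5.279=1.163; a1=0.540 < 1.163 ≤ a1+a2=3.774 → R2 fires; G=3 S=7 Q=3 Z=5
Draw 7: a1=0.540, a2=2.695, a3=1.505, a0=4.740; τ=−ln(0.4534)/4.740=0.167 → t=1.645; u2·a0=0.3677·4.740=1.743; a1=0.540 < 1.743 ≤ a1+a2=3.235 → R2 fires; G=3 S=7 Q=3 Z=4
Draw 8: a1=0.540, a2=2.156, a3=1.505, a0=4.201; τ=−ln(0.3225)/4.201=0.269 → t=1.915; u2·a0=0.9053·4.201=3.803; a1+a2=2.696 < 3.803 ≤ a1+…+a3=4.201 → R3 fires; G=3 S=6 Q=3 Z=6
Draw 9: a1=0.540, a2=2.772, a3=1.290, a0=4.602; τ=−ln(0.0666)/4.602=0.589 → t=2.503; u2·a0=0.8017·4.602=3.689; a1+a2=3.312 < 3.689 ≤ a1+…+a3=4.602 → R3 fires; G=3 S=5 Q=3 Z=8
Draw 10: a1=0.540, a2=3.080, a3=1.075, a0=4.695; τ=−ln(0.9917)/4.695=0.002 → t=2.505; u2·a0=0.8469·4.695=3.976; a1+a2=3.620 < 3.976 ≤ a1+…+a3=4.695 → R3 fires; G=3 S=4 Q=3 Z=10
Draw 11: a1=0.540, a2=3.080, a3=0.860, a0=4.480; τ=−ln(0.4615)/4.480=0.173 → t=2.678 > T=2.58: stop.
At T=2.58: G=3 S=4 Q=3 Z=10; the largest is Z.

Dominant species at T: Z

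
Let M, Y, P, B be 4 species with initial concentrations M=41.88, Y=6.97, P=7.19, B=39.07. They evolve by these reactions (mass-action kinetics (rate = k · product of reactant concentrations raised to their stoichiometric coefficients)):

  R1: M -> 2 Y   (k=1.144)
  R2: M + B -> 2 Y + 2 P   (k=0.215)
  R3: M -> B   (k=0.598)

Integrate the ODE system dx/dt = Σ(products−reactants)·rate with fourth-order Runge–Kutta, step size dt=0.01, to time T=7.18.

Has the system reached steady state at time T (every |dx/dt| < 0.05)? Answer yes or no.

RK4 with dt=0.01: 718 steps to T=7.18. Trajectory (selected grid times):
t=0.00: M=41.88 Y=6.97 P=7.19 B=39.07
t=0.80: M=0.63 Y=82.06 P=68.08 B=12.34
t=1.60: M=0.02 Y=83.10 P=68.81 B=12.06
t=2.39: M=0.00 Y=83.14 P=68.83 B=12.05
t=3.19: M=0.00 Y=83.14 P=68.83 B=12.05
t=3.99: M=0.00 Y=83.14 P=68.83 B=12.05
t=4.79: M=0.00 Y=83.14 P=68.83 B=12.05
t=5.58: M=0.00 Y=83.14 P=68.83 B=12.05
t=6.38: M=0.00 Y=83.14 P=68.83 B=12.05
t=7.18: M=0.00 Y=83.14 P=68.83 B=12.05
Rates at T: R1=0.0000, R2=0.0000, R3=0.0000
dx/dt at T (Σ net stoichiometry × rate): M=-0.0000, Y=+0.0000, P=+0.0000, B=-0.0000
Largest |dx/dt| is |+0.0000| (Y) < 0.05 → steady.

Steady state at T: yes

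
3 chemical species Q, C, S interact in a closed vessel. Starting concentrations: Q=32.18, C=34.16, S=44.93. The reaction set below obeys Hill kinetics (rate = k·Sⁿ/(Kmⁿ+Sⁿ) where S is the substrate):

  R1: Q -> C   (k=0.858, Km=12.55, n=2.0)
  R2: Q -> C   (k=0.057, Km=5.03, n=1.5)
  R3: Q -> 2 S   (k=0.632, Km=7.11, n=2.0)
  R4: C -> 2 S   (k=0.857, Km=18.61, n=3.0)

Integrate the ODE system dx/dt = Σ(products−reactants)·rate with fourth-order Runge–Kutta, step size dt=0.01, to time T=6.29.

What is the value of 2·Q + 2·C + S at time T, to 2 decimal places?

Check how each reaction changes W = 2·Q + 2·C + S (weight of products minus weight of reactants):
R1: Q -> C: (2·1) − (2·1) = 2 − 2 = 0
R2: Q -> C: (2·1) − (2·1) = 2 − 2 = 0
R3: Q -> 2 S: (1·2) − (2·1) = 2 − 2 = 0
R4: C -> 2 S: (1·2) − (2·1) = 2 − 2 = 0
Every reaction leaves W unchanged, so W is conserved and no simulation is needed: W(T) = W(0) = 2·32.18 + 2·34.16 + 44.93 = 177.61

Value at T = 177.61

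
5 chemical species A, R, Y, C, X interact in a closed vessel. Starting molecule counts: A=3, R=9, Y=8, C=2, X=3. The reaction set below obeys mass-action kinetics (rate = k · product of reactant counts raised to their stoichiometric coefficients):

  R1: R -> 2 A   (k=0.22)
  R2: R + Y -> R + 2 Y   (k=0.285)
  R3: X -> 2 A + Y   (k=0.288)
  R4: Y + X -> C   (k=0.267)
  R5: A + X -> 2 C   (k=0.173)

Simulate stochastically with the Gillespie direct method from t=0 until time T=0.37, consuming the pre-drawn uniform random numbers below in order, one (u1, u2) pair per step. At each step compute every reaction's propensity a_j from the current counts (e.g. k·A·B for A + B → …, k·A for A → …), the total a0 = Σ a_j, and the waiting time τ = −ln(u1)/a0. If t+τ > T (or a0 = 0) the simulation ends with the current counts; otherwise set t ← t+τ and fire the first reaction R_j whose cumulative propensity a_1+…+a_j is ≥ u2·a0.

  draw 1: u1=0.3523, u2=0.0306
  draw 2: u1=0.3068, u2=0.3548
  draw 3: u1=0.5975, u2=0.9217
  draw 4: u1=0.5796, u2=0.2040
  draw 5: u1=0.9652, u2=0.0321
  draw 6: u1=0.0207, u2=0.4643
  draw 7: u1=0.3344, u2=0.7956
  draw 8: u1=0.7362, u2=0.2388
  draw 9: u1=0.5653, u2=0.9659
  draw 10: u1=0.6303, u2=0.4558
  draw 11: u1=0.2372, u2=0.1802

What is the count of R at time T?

R at T = 7

t=0.000: A=3 R=9 Y=8 C=2 X=3
Draw 1: a1=1.980, a2=20.520, a3=0.864, a4=6.408, a5=1.557, a0=31.329; τ=−ln(0.3523)/31.329=0.033 → t=0.033; u2·a0=0.0306·31.329=0.959 ≤ a1=1.980 → R1 fires; A=5 R=8 Y=8 C=2 X=3
Draw 2: a1=1.760, a2=18.240, a3=0.864, a4=6.408, a5=2.595, a0=29.867; τ=−ln(0.3068)/29.867=0.040 → t=0.073; u2·a0=0.3548·29.867=10.597; a1=1.760 < 10.597 ≤ a1+a2=20.000 → R2 fires; A=5 R=8 Y=9 C=2 X=3
Draw 3: a1=1.760, a2=20.520, a3=0.864, a4=7.209, a5=2.595, a0=32.948; τ=−ln(0.5975)/32.948=0.016 → t=0.088; u2·a0=0.9217·32.948=30.368; a1+…+a4=30.353 < 30.368 ≤ a1+…+a5=32.948 → R5 fires; A=4 R=8 Y=9 C=4 X=2
Draw 4: a1=1.760, a2=20.520, a3=0.576, a4=4.806, a5=1.384, a0=29.046; τ=−ln(0.5796)/29.046=0.019 → t=0.107; u2·a0=0.2040·29.046=5.925; a1=1.760 < 5.925 ≤ a1+a2=22.280 → R2 fires; A=4 R=8 Y=10 C=4 X=2
Draw 5: a1=1.760, a2=22.800, a3=0.576, a4=5.340, a5=1.384, a0=31.860; τ=−ln(0.9652)/31.860=0.001 → t=0.108; u2·a0=0.0321·31.860=1.023 ≤ a1=1.760 → R1 fires; A=6 R=7 Y=10 C=4 X=2
Draw 6: a1=1.540, a2=19.950, a3=0.576, a4=5.340, a5=2.076, a0=29.482; τ=−ln(0.0207)/29.482=0.132 → t=0.240; u2·a0=0.4643·29.482=13.688; a1=1.540 < 13.688 ≤ a1+a2=21.490 → R2 fires; A=6 R=7 Y=11 C=4 X=2
Draw 7: a1=1.540, a2=21.945, a3=0.576, a4=5.874, a5=2.076, a0=32.011; τ=−ln(0.3344)/32.011=0.034 → t=0.274; u2·a0=0.7956·32.011=25.468; a1+…+a3=24.061 < 25.468 ≤ a1+…+a4=29.935 → R4 fires; A=6 R=7 Y=10 C=5 X=1
Draw 8: a1=1.540, a2=19.950, a3=0.288, a4=2.670, a5=1.038, a0=25.486; τ=−ln(0.7362)/25.486=0.012 → t=0.286; u2·a0=0.2388·25.486=6.086; a1=1.540 < 6.086 ≤ a1+a2=21.490 → R2 fires; A=6 R=7 Y=11 C=5 X=1
Draw 9: a1=1.540, a2=21.945, a3=0.288, a4=2.937, a5=1.038, a0=27.748; τ=−ln(0.5653)/27.748=0.021 → t=0.307; u2·a0=0.9659·27.748=26.802; a1+…+a4=26.710 < 26.802 ≤ a1+…+a5=27.748 → R5 fires; A=5 R=7 Y=11 C=7 X=0
Draw 10: a1=1.540, a2=21.945, a3=0.000, a4=0.000, a5=0.000, a0=23.485; τ=−ln(0.6303)/23.485=0.020 → t=0.326; u2·a0=0.4558·23.485=10.704; a1=1.540 < 10.704 ≤ a1+a2=23.485 → R2 fires; A=5 R=7 Y=12 C=7 X=0
Draw 11: a1=1.540, a2=23.940, a3=0.000, a4=0.000, a5=0.000, a0=25.480; τ=−ln(0.2372)/25.480=0.056 → t=0.383 > T=0.37: stop.
Read off R at T=0.37: 7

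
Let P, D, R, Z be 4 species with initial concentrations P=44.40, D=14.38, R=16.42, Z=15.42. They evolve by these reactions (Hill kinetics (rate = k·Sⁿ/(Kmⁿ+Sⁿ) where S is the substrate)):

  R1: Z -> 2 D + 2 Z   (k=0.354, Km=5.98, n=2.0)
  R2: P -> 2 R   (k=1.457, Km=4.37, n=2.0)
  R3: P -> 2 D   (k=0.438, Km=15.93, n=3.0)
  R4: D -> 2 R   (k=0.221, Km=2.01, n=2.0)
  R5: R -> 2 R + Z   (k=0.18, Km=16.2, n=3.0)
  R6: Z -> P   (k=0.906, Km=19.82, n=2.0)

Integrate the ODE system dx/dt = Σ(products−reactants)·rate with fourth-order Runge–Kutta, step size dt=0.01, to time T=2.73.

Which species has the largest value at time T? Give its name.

Dominant species at T: P

RK4 with dt=0.01: 273 steps to T=2.73. Trajectory (selected grid times):
t=0.00: P=44.40 D=14.38 R=16.42 Z=15.42
t=0.30: P=43.94 D=14.75 R=17.44 Z=15.44
t=0.61: P=43.47 D=15.13 R=18.51 Z=15.46
t=0.91: P=43.02 D=15.50 R=19.53 Z=15.48
t=1.21: P=42.56 D=15.87 R=20.57 Z=15.51
t=1.52: P=42.10 D=16.25 R=21.63 Z=15.53
t=1.82: P=41.64 D=16.62 R=22.67 Z=15.56
t=2.12: P=41.19 D=16.99 R=23.70 Z=15.59
t=2.43: P=40.72 D=17.37 R=24.77 Z=15.62
t=2.73: P=40.27 D=17.74 R=25.81 Z=15.65
At T=2.73: P=40.27 D=17.74 R=25.81 Z=15.65; the largest is P.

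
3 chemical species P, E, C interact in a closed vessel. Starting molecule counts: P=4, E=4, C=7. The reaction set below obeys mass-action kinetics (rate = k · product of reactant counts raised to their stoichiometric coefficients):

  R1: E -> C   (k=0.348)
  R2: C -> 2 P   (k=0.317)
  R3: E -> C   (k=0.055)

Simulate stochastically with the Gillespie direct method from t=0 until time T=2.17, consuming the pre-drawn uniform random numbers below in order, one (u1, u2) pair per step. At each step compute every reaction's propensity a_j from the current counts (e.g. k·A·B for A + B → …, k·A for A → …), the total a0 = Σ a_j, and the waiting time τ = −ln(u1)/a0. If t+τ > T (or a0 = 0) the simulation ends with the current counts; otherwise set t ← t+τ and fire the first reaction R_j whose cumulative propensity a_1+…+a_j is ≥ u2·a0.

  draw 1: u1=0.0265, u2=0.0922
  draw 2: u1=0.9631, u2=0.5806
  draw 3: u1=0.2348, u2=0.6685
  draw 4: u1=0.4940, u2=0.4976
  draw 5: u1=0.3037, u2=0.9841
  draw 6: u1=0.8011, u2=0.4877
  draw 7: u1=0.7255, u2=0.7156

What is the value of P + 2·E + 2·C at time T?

Value at T = 26

Check how each reaction changes W = P + 2·E + 2·C (weight of products minus weight of reactants):
R1: E -> C: (2·1) − (2·1) = 2 − 2 = 0
R2: C -> 2 P: (1·2) − (2·1) = 2 − 2 = 0
R3: E -> C: (2·1) − (2·1) = 2 − 2 = 0
Every reaction leaves W unchanged, so W is conserved and no simulation is needed: W(T) = W(0) = 4 + 2·4 + 2·7 = 26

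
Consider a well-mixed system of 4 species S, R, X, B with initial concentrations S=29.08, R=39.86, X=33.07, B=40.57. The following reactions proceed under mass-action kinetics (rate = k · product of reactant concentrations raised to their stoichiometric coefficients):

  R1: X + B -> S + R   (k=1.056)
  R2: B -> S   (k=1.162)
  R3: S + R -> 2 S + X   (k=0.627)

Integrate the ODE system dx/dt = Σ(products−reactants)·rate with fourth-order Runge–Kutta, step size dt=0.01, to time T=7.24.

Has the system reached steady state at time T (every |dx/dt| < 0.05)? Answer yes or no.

RK4 with dt=0.01: 724 steps to T=7.24. Trajectory (selected grid times):
t=0.00: S=29.08 R=39.86 X=33.07 B=40.57
t=0.80: S=148.99 R=0.00 X=72.93 B=0.00
t=1.61: S=148.99 R=0.00 X=72.93 B=0.00
t=2.41: S=148.99 R=0.00 X=72.93 B=0.00
t=3.22: S=148.99 R=0.00 X=72.93 B=0.00
t=4.02: S=148.99 R=0.00 X=72.93 B=0.00
t=4.83: S=148.99 R=0.00 X=72.93 B=0.00
t=5.63: S=148.99 R=0.00 X=72.93 B=0.00
t=6.44: S=148.99 R=0.00 X=72.93 B=0.00
t=7.24: S=148.99 R=0.00 X=72.93 B=0.00
Rates at T: R1=0.0000, R2=0.0000, R3=0.0000
dx/dt at T (Σ net stoichiometry × rate): S=+0.0000, R=-0.0000, X=+0.0000, B=-0.0000
Largest |dx/dt| is |+0.0000| (S) < 0.05 → steady.

Steady state at T: yes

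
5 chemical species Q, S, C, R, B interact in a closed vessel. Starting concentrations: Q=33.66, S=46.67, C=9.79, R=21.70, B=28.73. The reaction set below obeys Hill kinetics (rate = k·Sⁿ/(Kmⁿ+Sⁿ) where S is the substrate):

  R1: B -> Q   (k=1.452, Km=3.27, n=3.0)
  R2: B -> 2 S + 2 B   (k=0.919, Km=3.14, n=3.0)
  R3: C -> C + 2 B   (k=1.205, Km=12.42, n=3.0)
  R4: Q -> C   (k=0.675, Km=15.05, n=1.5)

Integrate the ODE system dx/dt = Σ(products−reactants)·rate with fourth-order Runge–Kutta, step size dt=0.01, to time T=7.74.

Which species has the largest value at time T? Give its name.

RK4 with dt=0.01: 774 steps to T=7.74. Trajectory (selected grid times):
t=0.00: Q=33.66 S=46.67 C=9.79 R=21.70 B=28.73
t=0.86: Q=34.46 S=48.25 C=10.24 R=21.70 B=28.99
t=1.72: Q=35.25 S=49.83 C=10.69 R=21.70 B=29.30
t=2.58: Q=36.04 S=51.41 C=11.15 R=21.70 B=29.68
t=3.44: Q=36.83 S=52.98 C=11.61 R=21.70 B=30.13
t=4.30: Q=37.62 S=54.56 C=12.07 R=21.70 B=30.63
t=5.16: Q=38.40 S=56.14 C=12.53 R=21.70 B=31.19
t=6.02: Q=39.18 S=57.72 C=13.00 R=21.70 B=31.81
t=6.88: Q=39.96 S=59.30 C=13.47 R=21.70 B=32.49
t=7.74: Q=40.73 S=60.88 C=13.94 R=21.70 B=33.22
At T=7.74: Q=40.73 S=60.88 C=13.94 R=21.70 B=33.22; the largest is S.

Dominant species at T: S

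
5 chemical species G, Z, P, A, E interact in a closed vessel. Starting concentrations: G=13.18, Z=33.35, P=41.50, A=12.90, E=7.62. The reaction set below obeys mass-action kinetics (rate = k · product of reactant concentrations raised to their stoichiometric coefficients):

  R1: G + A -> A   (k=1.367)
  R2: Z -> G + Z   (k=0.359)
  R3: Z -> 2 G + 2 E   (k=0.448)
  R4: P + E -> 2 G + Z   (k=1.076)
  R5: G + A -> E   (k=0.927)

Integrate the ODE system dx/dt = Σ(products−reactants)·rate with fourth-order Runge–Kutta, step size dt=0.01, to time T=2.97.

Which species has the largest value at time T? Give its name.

RK4 with dt=0.01: 297 steps to T=2.97. Trajectory (selected grid times):
t=0.00: G=13.18 Z=33.35 P=41.50 A=12.90 E=7.62
t=0.33: G=66.02 Z=57.55 P=9.73 A=0.00 E=3.90
t=0.66: G=108.22 Z=57.86 P=0.76 A=0.00 E=12.25
t=0.99: G=132.25 Z=50.58 P=0.00 A=0.00 E=27.56
t=1.32: G=151.72 Z=43.63 P=0.00 A=0.00 E=41.46
t=1.65: G=168.52 Z=37.63 P=0.00 A=0.00 E=53.46
t=1.98: G=183.01 Z=32.46 P=0.00 A=0.00 E=63.80
t=2.31: G=195.50 Z=28.00 P=0.00 A=0.00 E=72.72
t=2.64: G=206.28 Z=24.15 P=0.00 A=0.00 E=80.42
t=2.97: G=215.58 Z=20.83 P=0.00 A=0.00 E=87.06
At T=2.97: G=215.58 Z=20.83 P=0.00 A=0.00 E=87.06; the largest is G.

Dominant species at T: G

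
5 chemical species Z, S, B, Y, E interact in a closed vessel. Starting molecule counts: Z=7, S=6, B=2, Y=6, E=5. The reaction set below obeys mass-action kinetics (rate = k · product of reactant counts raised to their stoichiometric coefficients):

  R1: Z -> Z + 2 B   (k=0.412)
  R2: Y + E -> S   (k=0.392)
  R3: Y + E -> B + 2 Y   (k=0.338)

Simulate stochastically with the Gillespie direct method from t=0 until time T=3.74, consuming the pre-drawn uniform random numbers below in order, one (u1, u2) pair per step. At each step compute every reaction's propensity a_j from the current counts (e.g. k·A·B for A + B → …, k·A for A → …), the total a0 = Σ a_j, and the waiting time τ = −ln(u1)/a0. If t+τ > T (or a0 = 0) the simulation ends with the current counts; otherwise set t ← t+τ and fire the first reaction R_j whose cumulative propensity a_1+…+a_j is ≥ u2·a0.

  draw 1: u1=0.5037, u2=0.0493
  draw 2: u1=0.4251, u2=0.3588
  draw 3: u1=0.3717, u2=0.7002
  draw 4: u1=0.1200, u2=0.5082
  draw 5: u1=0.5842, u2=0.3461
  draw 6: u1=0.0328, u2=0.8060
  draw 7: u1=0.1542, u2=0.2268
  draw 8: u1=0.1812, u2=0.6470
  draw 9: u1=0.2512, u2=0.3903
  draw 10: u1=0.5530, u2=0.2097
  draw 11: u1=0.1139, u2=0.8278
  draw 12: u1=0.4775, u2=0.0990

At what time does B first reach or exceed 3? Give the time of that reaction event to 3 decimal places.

t=0.000: Z=7 S=6 B=2 Y=6 E=5
Draw 1: a1=2.884, a2=11.760, a3=10.140, a0=24.784; τ=−ln(0.5037)/24.784=0.028 → t=0.028; u2·a0=0.0493·24.784=1.222 ≤ a1=2.884 → R1 fires; Z=7 S=6 B=4 Y=6 E=5
Draw 2: a1=2.884, a2=11.760, a3=10.140, a0=24.784; τ=−ln(0.4251)/24.784=0.035 → t=0.062; u2·a0=0.3588·24.784=8.892; a1=2.884 < 8.892 ≤ a1+a2=14.644 → R2 fires; Z=7 S=7 B=4 Y=5 E=4
Draw 3: a1=2.884, a2=7.840, a3=6.760, a0=17.484; τ=−ln(0.3717)/17.484=0.057 → t=0.119; u2·a0=0.7002·17.484=12.242; a1+a2=10.724 < 12.242 ≤ a1+…+a3=17.484 → R3 fires; Z=7 S=7 B=5 Y=6 E=3
Draw 4: a1=2.884, a2=7.056, a3=6.084, a0=16.024; τ=−ln(0.1200)/16.024=0.132 → t=0.251; u2·a0=0.5082·16.024=8.143; a1=2.884 < 8.143 ≤ a1+a2=9.940 → R2 fires; Z=7 S=8 B=5 Y=5 E=2
Draw 5: a1=2.884, a2=3.920, a3=3.380, a0=10.184; τ=−ln(0.5842)/10.184=0.053 → t=0.304; u2·a0=0.3461·10.184=3.525; a1=2.884 < 3.525 ≤ a1+a2=6.804 → R2 fires; Z=7 S=9 B=5 Y=4 E=1
Draw 6: a1=2.884, a2=1.568, a3=1.352, a0=5.804; τ=−ln(0.0328)/5.804=0.589 → t=0.893; u2·a0=0.8060·5.804=4.678; a1+a2=4.452 < 4.678 ≤ a1+…+a3=5.804 → R3 fires; Z=7 S=9 B=6 Y=5 E=0
Draw 7: a1=2.884, a2=0.000, a3=0.000, a0=2.884; τ=−ln(0.1542)/2.884=0.648 → t=1.541; u2·a0=0.2268·2.884=0.654 ≤ a1=2.884 → R1 fires; Z=7 S=9 B=8 Y=5 E=0
Draw 8: a1=2.884, a2=0.000, a3=0.000, a0=2.884; τ=−ln(0.1812)/2.884=0.592 → t=2.133; u2·a0=0.6470·2.884=1.866 ≤ a1=2.884 → R1 fires; Z=7 S=9 B=10 Y=5 E=0
Draw 9: a1=2.884, a2=0.000, a3=0.000, a0=2.884; τ=−ln(0.2512)/2.884=0.479 → t=2.612; u2·a0=0.3903·2.884=1.126 ≤ a1=2.884 → R1 fires; Z=7 S=9 B=12 Y=5 E=0
Draw 10: a1=2.884, a2=0.000, a3=0.000, a0=2.884; τ=−ln(0.5530)/2.884=0.205 → t=2.818; u2·a0=0.2097·2.884=0.605 ≤ a1=2.884 → R1 fires; Z=7 S=9 B=14 Y=5 E=0
Draw 11: a1=2.884, a2=0.000, a3=0.000, a0=2.884; τ=−ln(0.1139)/2.884=0.753 → t=3.571; u2·a0=0.8278·2.884=2.387 ≤ a1=2.884 → R1 fires; Z=7 S=9 B=16 Y=5 E=0
Draw 12: a1=2.884, a2=0.000, a3=0.000, a0=2.884; τ=−ln(0.4775)/2.884=0.256 → t=3.827 > T=3.74: stop.
B first becomes ≥ 3 when it reaches 4 at the event at t=0.028.

Threshold first reached at t = 0.028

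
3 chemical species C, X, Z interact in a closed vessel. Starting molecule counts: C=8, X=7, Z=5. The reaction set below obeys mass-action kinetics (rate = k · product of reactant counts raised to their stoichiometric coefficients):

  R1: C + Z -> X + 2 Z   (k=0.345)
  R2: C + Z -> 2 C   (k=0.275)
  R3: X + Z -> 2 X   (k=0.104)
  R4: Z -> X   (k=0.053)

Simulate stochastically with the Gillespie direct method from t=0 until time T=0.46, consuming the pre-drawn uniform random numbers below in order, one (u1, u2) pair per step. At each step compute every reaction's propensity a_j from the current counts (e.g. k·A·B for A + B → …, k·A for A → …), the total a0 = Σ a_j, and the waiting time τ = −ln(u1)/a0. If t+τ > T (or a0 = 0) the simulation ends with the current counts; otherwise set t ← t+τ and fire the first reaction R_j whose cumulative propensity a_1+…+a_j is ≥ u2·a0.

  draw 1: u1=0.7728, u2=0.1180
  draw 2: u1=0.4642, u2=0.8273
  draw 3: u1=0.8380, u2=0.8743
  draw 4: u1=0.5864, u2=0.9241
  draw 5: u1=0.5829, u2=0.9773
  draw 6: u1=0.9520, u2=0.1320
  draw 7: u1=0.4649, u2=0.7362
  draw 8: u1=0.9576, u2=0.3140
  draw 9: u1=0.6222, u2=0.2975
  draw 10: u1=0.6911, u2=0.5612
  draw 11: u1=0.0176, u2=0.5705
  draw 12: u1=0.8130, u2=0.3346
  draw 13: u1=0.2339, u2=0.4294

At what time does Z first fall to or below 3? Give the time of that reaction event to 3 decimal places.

t=0.000: C=8 X=7 Z=5
Draw 1: a1=13.800, a2=11.000, a3=3.640, a4=0.265, a0=28.705; τ=−ln(0.7728)/28.705=0.009 → t=0.009; u2·a0=0.1180·28.705=3.387 ≤ a1=13.800 → R1 fires; C=7 X=8 Z=6
Draw 2: a1=14.490, a2=11.550, a3=4.992, a4=0.318, a0=31.350; τ=−ln(0.4642)/31.350=0.024 → t=0.033; u2·a0=0.8273·31.350=25.936; a1=14.490 < 25.936 ≤ a1+a2=26.040 → R2 fires; C=8 X=8 Z=5
Draw 3: a1=13.800, a2=11.000, a3=4.160, a4=0.265, a0=29.225; τ=−ln(0.8380)/29.225=0.006 → t=0.040; u2·a0=0.8743·29.225=25.551; a1+a2=24.800 < 25.551 ≤ a1+…+a3=28.960 → R3 fires; C=8 X=9 Z=4
Draw 4: a1=11.040, a2=8.800, a3=3.744, a4=0.212, a0=23.796; τ=−ln(0.5864)/23.796=0.022 → t=0.062; u2·a0=0.9241·23.796=21.990; a1+a2=19.840 < 21.990 ≤ a1+…+a3=23.584 → R3 fires; C=8 X=10 Z=3
Draw 5: a1=8.280, a2=6.600, a3=3.120, a4=0.159, a0=18.159; τ=−ln(0.5829)/18.159=0.030 → t=0.092; u2·a0=0.9773·18.159=17.747; a1+a2=14.880 < 17.747 ≤ a1+…+a3=18.000 → R3 fires; C=8 X=11 Z=2
Draw 6: a1=5.520, a2=4.400, a3=2.288, a4=0.106, a0=12.314; τ=−ln(0.9520)/12.314=0.004 → t=0.096; u2·a0=0.1320·12.314=1.625 ≤ a1=5.520 → R1 fires; C=7 X=12 Z=3
Draw 7: a1=7.245, a2=5.775, a3=3.744, a4=0.159, a0=16.923; τ=−ln(0.4649)/16.923=0.045 → t=0.141; u2·a0=0.7362·16.923=12.459; a1=7.245 < 12.459 ≤ a1+a2=13.020 → R2 fires; C=8 X=12 Z=2
Draw 8: a1=5.520, a2=4.400, a3=2.496, a4=0.106, a0=12.522; τ=−ln(0.9576)/12.522=0.003 → t=0.144; u2·a0=0.3140·12.522=3.932 ≤ a1=5.520 → R1 fires; C=7 X=13 Z=3
Draw 9: a1=7.245, a2=5.775, a3=4.056, a4=0.159, a0=17.235; τ=−ln(0.6222)/17.235=0.028 → t=0.172; u2·a0=0.2975·17.235=5.127 ≤ a1=7.245 → R1 fires; C=6 X=14 Z=4
Draw 10: a1=8.280, a2=6.600, a3=5.824, a4=0.212, a0=20.916; τ=−ln(0.6911)/20.916=0.018 → t=0.190; u2·a0=0.5612·20.916=11.738; a1=8.280 < 11.738 ≤ a1+a2=14.880 → R2 fires; C=7 X=14 Z=3
Draw 11: a1=7.245, a2=5.775, a3=4.368, a4=0.159, a0=17.547; τ=−ln(0.0176)/17.547=0.230 → t=0.420; u2·a0=0.5705·17.547=10.011; a1=7.245 < 10.011 ≤ a1+a2=13.020 → R2 fires; C=8 X=14 Z=2
Draw 12: a1=5.520, a2=4.400, a3=2.912, a4=0.106, a0=12.938; τ=−ln(0.8130)/12.938=0.016 → t=0.436; u2·a0=0.3346·12.938=4.329 ≤ a1=5.520 → R1 fires; C=7 X=15 Z=3
Draw 13: a1=7.245, a2=5.775, a3=4.680, a4=0.159, a0=17.859; τ=−ln(0.2339)/17.859=0.081 → t=0.517 > T=0.46: stop.
Z first becomes ≤ 3 when it reaches 3 at the event at t=0.062.

Threshold first reached at t = 0.062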